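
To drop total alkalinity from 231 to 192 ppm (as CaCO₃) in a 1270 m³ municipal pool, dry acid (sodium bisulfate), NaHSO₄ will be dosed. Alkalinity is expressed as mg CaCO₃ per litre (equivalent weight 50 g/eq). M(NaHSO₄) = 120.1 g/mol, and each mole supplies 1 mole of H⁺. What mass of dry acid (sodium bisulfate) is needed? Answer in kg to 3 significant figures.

119 kg

Volume: 1270 m³ = 1,270,000 L.
Alkalinity to neutralize: (231 − 192) = 39 mg/L as CaCO₃ × 1,270,000 L = 49,530 g as CaCO₃.
Equivalents of H⁺ required: 49,530 ÷ 50 g/eq = 990.6 eq = 990.6 mol NaHSO₄.
Mass of NaHSO₄: 990.6 × 120.1 = 119,000 g.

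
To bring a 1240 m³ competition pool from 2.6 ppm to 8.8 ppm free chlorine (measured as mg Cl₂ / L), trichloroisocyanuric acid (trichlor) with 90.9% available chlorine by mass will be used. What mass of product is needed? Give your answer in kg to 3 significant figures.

Volume: 1240 m³ = 1,240,000 L.
Chlorine deficit: 8.8 − 2.6 = 6.2 ppm = 6.2 mg/L as Cl₂.
Cl₂ equivalent needed: 6.2 mg/L × 1,240,000 L = 7,688,000 mg = 7688 g.
Product at 90.9% available chlorine: 7688 / 0.909 = 8458 g.

8.46 kg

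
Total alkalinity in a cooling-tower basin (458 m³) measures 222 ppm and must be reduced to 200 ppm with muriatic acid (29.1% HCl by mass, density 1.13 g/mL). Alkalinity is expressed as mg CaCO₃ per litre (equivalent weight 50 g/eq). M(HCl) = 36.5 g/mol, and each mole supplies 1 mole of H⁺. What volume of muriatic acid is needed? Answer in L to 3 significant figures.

22.4 L

Volume: 458 m³ = 458,000 L.
Alkalinity to neutralize: (222 − 200) = 22 mg/L as CaCO₃ × 458,000 L = 10,080 g as CaCO₃.
Equivalents of H⁺ required: 10,080 ÷ 50 g/eq = 201.5 eq = 201.5 mol HCl.
Mass of HCl: 201.5 × 36.5 = 7355 g.
Mass of 29.1% solution: 7355 / 0.291 = 25,280 g.
Volume: 25,280 g ÷ 1.13 g/mL = 22,370 mL.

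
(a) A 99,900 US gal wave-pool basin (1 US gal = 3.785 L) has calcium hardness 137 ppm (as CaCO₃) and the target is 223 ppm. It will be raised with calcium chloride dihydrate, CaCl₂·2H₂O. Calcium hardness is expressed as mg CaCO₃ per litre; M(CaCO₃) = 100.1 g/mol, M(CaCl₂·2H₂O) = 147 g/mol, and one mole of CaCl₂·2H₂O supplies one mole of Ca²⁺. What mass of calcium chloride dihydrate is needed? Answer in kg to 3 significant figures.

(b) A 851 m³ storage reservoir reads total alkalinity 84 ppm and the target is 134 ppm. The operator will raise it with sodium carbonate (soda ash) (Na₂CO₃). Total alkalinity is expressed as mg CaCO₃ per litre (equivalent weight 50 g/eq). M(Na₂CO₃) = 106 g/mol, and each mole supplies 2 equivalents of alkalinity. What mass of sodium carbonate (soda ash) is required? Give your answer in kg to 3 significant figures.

(a) 47.8 kg; (b) 45.1 kg

(a) Volume: 99,900 US gal × 3.785 L/gal = 378,122 L.
(a) Hardness to add: (223 − 137) = 86 mg/L as CaCO₃ × 378,122 L = 32,520 g as CaCO₃.
(a) Moles of Ca²⁺ (1 mol Ca²⁺ ≡ 1 mol CaCO₃): 32,520 / 100.1 g/mol = 324.9 mol.
(a) Mass of CaCl₂·2H₂O: 324.9 × 147 = 47,750 g.

(b) Volume: 851 m³ = 851,000 L.
(b) Alkalinity to add: (134 − 84) = 50 mg/L as CaCO₃ × 851,000 L = 42,550 g as CaCO₃.
(b) Equivalents: 42,550 g ÷ 50 g/eq = 851 eq.
(b) Each mole of Na₂CO₃ supplies 2 eq, so 851 / 2 = 425.5 mol.
(b) Mass: 425.5 mol × 106 g/mol = 45,100 g.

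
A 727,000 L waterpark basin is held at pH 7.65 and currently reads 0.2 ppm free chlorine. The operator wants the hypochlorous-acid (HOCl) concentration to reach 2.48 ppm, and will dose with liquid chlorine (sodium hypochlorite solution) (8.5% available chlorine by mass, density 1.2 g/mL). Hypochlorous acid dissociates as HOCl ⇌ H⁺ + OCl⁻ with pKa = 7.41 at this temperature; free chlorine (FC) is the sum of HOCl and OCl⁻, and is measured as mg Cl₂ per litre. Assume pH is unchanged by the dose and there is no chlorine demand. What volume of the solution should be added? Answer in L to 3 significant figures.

[OCl⁻]/[HOCl] = 10^(pH − pKa) = 10^(7.65 − 7.41) = 1.738; fraction as HOCl = 1/(1 + 1.738) = 0.3653.
Free chlorine required for 2.48 ppm HOCl: 2.48 / 0.3653 = 6.79 ppm.
FC to add: 6.79 − 0.2 = 6.59 mg/L as Cl₂.
Cl₂ equivalent: 6.59 mg/L × 727,000 L = 4791 g.
Product at 8.5% available Cl: 4791 / 0.085 = 56,360 g.
Volume: 56,360 g ÷ 1.2 g/mL = 46,970 mL.

47.0 L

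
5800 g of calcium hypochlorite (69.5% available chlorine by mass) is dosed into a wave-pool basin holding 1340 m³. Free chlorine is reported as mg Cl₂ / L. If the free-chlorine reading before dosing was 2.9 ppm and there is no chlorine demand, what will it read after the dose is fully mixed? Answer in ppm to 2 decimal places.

Volume: 1340 m³ = 1,340,000 L.
Available chlorine delivered: 5800 g × 0.695 = 4031 g as Cl₂.
Concentration rise: 4031 g / 1,340,000 L = 3.008 mg/L = 3.01 ppm.
Final FC: 2.9 + 3.01 = 5.91 ppm.

5.91 ppm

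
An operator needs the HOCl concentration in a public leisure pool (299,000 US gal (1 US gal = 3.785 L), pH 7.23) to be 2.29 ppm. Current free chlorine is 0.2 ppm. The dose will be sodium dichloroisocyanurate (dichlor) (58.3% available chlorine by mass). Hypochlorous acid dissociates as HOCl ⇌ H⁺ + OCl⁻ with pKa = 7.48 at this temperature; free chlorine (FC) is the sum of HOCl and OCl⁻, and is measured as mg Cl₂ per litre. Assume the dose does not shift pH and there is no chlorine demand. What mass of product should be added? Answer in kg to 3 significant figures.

6.56 kg

Volume: 299,000 US gal × 3.785 L/gal = 1,131,715 L.
[OCl⁻]/[HOCl] = 10^(pH − pKa) = 10^(7.23 − 7.48) = 0.5623; fraction as HOCl = 1/(1 + 0.5623) = 0.6401.
Free chlorine required for 2.29 ppm HOCl: 2.29 / 0.6401 = 3.578 ppm.
FC to add: 3.578 − 0.2 = 3.378 mg/L as Cl₂.
Cl₂ equivalent: 3.378 mg/L × 1,131,715 L = 3823 g.
Product at 58.3% available Cl: 3823 / 0.583 = 6557 g.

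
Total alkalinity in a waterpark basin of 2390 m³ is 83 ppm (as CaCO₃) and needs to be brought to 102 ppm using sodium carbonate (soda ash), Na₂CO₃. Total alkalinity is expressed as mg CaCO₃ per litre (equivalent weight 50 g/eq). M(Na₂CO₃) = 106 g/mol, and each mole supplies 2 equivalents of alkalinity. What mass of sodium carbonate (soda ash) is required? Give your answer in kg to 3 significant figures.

48.1 kg

Volume: 2390 m³ = 2,390,000 L.
Alkalinity to add: (102 − 83) = 19 mg/L as CaCO₃ × 2,390,000 L = 45,410 g as CaCO₃.
Equivalents: 45,410 g ÷ 50 g/eq = 908.2 eq.
Each mole of Na₂CO₃ supplies 2 eq, so 908.2 / 2 = 454.1 mol.
Mass: 454.1 mol × 106 g/mol = 48,130 g.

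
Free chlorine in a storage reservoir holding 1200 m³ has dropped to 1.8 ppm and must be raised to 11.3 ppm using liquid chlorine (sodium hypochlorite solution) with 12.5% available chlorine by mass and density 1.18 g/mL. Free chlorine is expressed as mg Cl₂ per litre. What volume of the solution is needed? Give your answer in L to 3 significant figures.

77.3 L

Volume: 1200 m³ = 1,200,000 L.
Chlorine deficit: 11.3 − 1.8 = 9.5 ppm = 9.5 mg/L as Cl₂.
Cl₂ equivalent needed: 9.5 mg/L × 1,200,000 L = 11,400,000 mg = 11,400 g.
Product at 12.5% available chlorine: 11,400 / 0.125 = 91,200 g.
Volume at density 1.18 g/mL: 91,200 g ÷ 1.18 g/mL = 77,290 mL.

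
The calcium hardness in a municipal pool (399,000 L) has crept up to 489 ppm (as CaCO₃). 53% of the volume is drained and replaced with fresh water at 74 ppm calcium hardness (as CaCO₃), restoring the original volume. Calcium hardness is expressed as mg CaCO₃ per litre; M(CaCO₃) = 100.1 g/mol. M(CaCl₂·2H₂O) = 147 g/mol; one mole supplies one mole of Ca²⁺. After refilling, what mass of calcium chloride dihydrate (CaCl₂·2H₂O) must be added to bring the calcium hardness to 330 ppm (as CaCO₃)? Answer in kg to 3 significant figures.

After draining 53% and refilling: 489 × 0.47 + 74 × 0.53 = 269.05 ppm.
Deficit to target: 330 − 269.05 = 60.95 mg/L.
As CaCO₃: 60.95 mg/L × 399,000 L = 24,320 g; ÷ 100.1 = 242.9 mol Ca²⁺.
Mass: 242.9 × 147 = 35,710 g.

35.7 kg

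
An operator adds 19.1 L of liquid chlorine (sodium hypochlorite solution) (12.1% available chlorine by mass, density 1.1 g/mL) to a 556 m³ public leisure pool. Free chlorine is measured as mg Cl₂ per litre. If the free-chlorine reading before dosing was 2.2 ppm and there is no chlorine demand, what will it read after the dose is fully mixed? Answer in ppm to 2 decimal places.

6.77 ppm

Volume: 556 m³ = 556,000 L.
Mass of solution: 19.1 L × 1000 mL/L × 1.1 g/mL = 21,010 g.
Available chlorine delivered: 21,010 g × 0.121 = 2542 g as Cl₂.
Concentration rise: 2542 g / 556,000 L = 4.572 mg/L = 4.57 ppm.
Final FC: 2.2 + 4.57 = 6.77 ppm.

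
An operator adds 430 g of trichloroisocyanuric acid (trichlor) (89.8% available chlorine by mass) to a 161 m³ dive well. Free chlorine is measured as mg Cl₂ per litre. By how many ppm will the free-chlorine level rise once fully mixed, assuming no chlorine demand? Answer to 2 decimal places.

2.40 ppm

Volume: 161 m³ = 161,000 L.
Available chlorine delivered: 430 g × 0.898 = 386.1 g as Cl₂.
Concentration rise: 386.1 g / 161,000 L = 2.398 mg/L = 2.40 ppm.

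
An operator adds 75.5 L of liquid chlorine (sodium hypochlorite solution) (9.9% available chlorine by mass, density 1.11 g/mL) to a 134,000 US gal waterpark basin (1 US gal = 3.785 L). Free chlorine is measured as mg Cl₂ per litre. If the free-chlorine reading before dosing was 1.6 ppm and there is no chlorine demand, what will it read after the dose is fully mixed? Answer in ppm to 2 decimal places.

17.96 ppm

Volume: 134,000 US gal × 3.785 L/gal = 507,190 L.
Mass of solution: 75.5 L × 1000 mL/L × 1.11 g/mL = 83,810 g.
Available chlorine delivered: 83,810 g × 0.099 = 8297 g as Cl₂.
Concentration rise: 8297 g / 507,190 L = 16.36 mg/L = 16.36 ppm.
Final FC: 1.6 + 16.36 = 17.96 ppm.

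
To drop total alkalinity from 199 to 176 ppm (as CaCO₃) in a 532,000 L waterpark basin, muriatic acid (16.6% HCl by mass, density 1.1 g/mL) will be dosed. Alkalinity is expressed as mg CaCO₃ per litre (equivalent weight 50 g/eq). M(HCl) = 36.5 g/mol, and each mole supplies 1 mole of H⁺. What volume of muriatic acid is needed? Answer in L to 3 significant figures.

48.9 L

Alkalinity to neutralize: (199 − 176) = 23 mg/L as CaCO₃ × 532,000 L = 12,240 g as CaCO₃.
Equivalents of H⁺ required: 12,240 ÷ 50 g/eq = 244.7 eq = 244.7 mol HCl.
Mass of HCl: 244.7 × 36.5 = 8932 g.
Mass of 16.6% solution: 8932 / 0.166 = 53,810 g.
Volume: 53,810 g ÷ 1.1 g/mL = 48,920 mL.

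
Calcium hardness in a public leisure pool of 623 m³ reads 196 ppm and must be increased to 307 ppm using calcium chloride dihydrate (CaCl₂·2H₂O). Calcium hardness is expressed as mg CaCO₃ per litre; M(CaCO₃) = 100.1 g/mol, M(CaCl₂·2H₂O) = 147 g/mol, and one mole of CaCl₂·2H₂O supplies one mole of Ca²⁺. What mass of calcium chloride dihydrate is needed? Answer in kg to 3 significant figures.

102 kg

Volume: 623 m³ = 623,000 L.
Hardness to add: (307 − 196) = 111 mg/L as CaCO₃ × 623,000 L = 69,150 g as CaCO₃.
Moles of Ca²⁺ (1 mol Ca²⁺ ≡ 1 mol CaCO₃): 69,150 / 100.1 g/mol = 690.8 mol.
Mass of CaCl₂·2H₂O: 690.8 × 147 = 101,600 g.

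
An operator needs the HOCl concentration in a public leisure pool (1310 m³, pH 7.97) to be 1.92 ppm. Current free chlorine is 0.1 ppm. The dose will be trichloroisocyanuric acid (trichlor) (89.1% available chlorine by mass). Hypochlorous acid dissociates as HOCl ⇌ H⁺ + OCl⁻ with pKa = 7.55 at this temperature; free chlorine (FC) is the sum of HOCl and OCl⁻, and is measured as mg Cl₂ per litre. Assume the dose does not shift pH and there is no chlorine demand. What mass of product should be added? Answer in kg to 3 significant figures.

10.1 kg

Volume: 1310 m³ = 1,310,000 L.
[OCl⁻]/[HOCl] = 10^(pH − pKa) = 10^(7.97 − 7.55) = 2.63; fraction as HOCl = 1/(1 + 2.63) = 0.2755.
Free chlorine required for 1.92 ppm HOCl: 1.92 / 0.2755 = 6.97 ppm.
FC to add: 6.97 − 0.1 = 6.87 mg/L as Cl₂.
Cl₂ equivalent: 6.87 mg/L × 1,310,000 L = 9000 g.
Product at 89.1% available Cl: 9000 / 0.891 = 10,100 g.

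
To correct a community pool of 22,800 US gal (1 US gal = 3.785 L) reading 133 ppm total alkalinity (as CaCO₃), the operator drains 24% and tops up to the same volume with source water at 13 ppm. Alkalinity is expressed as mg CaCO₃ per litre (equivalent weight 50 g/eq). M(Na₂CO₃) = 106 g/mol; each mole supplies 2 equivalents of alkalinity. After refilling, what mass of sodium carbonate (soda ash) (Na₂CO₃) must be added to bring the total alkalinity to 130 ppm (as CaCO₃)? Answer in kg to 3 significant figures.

Volume: 22,800 US gal × 3.785 L/gal = 86,298 L.
After draining 24% and refilling: 133 × 0.76 + 13 × 0.24 = 104.2 ppm.
Deficit to target: 130 − 104.2 = 25.8 mg/L.
As CaCO₃: 25.8 mg/L × 86,298 L = 2226 g; ÷ 50 g/eq ÷ 2 = 22.26 mol Na₂CO₃.
Mass: 22.26 × 106 = 2360 g.

2.36 kg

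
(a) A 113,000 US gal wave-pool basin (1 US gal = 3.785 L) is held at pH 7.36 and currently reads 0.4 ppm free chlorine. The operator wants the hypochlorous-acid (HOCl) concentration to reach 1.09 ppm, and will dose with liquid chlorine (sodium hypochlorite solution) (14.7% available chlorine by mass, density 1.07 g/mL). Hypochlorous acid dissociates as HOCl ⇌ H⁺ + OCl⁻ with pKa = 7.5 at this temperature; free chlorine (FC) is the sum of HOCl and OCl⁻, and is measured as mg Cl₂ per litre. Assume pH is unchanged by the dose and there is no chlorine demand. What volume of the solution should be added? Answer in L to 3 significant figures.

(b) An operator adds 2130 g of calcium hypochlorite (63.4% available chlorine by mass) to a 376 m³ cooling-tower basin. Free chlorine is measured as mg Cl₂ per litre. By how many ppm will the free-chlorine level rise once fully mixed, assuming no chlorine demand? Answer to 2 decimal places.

(a) 4.02 L; (b) 3.59 ppm

(a) Volume: 113,000 US gal × 3.785 L/gal = 427,705 L.
(a) [OCl⁻]/[HOCl] = 10^(pH − pKa) = 10^(7.36 − 7.5) = 0.7244; fraction as HOCl = 1/(1 + 0.7244) = 0.5799.
(a) Free chlorine required for 1.09 ppm HOCl: 1.09 / 0.5799 = 1.88 ppm.
(a) FC to add: 1.88 − 0.4 = 1.48 mg/L as Cl₂.
(a) Cl₂ equivalent: 1.48 mg/L × 427,705 L = 632.8 g.
(a) Product at 14.7% available Cl: 632.8 / 0.147 = 4305 g.
(a) Volume: 4305 g ÷ 1.07 g/mL = 4023 mL.

(b) Volume: 376 m³ = 376,000 L.
(b) Available chlorine delivered: 2130 g × 0.634 = 1350 g as Cl₂.
(b) Concentration rise: 1350 g / 376,000 L = 3.592 mg/L = 3.59 ppm.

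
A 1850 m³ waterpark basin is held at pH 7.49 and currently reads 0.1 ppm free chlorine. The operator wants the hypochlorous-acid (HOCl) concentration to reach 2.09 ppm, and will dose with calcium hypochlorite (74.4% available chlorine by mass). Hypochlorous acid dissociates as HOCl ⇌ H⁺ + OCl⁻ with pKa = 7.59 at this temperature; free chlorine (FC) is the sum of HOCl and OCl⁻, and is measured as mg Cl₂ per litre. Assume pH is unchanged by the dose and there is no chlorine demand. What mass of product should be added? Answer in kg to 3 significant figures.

9.08 kg

Volume: 1850 m³ = 1,850,000 L.
[OCl⁻]/[HOCl] = 10^(pH − pKa) = 10^(7.49 − 7.59) = 0.7943; fraction as HOCl = 1/(1 + 0.7943) = 0.5573.
Free chlorine required for 2.09 ppm HOCl: 2.09 / 0.5573 = 3.75 ppm.
FC to add: 3.75 − 0.1 = 3.65 mg/L as Cl₂.
Cl₂ equivalent: 3.65 mg/L × 1,850,000 L = 6753 g.
Product at 74.4% available Cl: 6753 / 0.744 = 9076 g.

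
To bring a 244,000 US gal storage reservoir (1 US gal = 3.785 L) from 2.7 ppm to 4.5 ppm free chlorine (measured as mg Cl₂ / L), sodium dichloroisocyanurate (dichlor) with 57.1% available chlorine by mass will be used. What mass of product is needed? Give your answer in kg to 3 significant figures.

Volume: 244,000 US gal × 3.785 L/gal = 923,540 L.
Chlorine deficit: 4.5 − 2.7 = 1.8 ppm = 1.8 mg/L as Cl₂.
Cl₂ equivalent needed: 1.8 mg/L × 923,540 L = 1,662,000 mg = 1662 g.
Product at 57.1% available chlorine: 1662 / 0.571 = 2911 g.

2.91 kg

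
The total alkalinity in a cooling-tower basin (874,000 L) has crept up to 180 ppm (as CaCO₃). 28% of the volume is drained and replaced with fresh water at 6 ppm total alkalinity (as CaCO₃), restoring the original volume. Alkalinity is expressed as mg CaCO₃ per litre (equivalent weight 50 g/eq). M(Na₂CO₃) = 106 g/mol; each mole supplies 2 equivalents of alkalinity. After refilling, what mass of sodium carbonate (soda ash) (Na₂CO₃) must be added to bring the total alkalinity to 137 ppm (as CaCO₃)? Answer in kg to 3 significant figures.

After draining 28% and refilling: 180 × 0.72 + 6 × 0.28 = 131.28 ppm.
Deficit to target: 137 − 131.28 = 5.72 mg/L.
As CaCO₃: 5.72 mg/L × 874,000 L = 4999 g; ÷ 50 g/eq ÷ 2 = 49.99 mol Na₂CO₃.
Mass: 49.99 × 106 = 5299 g.

5.30 kg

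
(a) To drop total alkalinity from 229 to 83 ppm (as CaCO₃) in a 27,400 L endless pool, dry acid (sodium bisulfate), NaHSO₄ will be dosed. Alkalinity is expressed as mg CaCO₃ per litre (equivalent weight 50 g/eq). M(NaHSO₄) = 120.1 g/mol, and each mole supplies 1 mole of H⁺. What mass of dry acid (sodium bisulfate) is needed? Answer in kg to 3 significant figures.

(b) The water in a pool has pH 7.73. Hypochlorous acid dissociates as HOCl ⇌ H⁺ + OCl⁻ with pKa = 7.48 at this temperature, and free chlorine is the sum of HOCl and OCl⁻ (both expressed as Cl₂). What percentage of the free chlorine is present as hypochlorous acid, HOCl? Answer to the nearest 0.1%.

(a) 9.61 kg; (b) 36.0%

(a) Alkalinity to neutralize: (229 − 83) = 146 mg/L as CaCO₃ × 27,400 L = 4000 g as CaCO₃.
(a) Equivalents of H⁺ required: 4000 ÷ 50 g/eq = 80.01 eq = 80.01 mol NaHSO₄.
(a) Mass of NaHSO₄: 80.01 × 120.1 = 9609 g.

(b) [OCl⁻]/[HOCl] = 10^(pH − pKa) = 10^(7.73 − 7.48) = 10^0.25 = 1.778.
(b) Fraction as HOCl = 1 / (1 + 1.778) = 0.3599.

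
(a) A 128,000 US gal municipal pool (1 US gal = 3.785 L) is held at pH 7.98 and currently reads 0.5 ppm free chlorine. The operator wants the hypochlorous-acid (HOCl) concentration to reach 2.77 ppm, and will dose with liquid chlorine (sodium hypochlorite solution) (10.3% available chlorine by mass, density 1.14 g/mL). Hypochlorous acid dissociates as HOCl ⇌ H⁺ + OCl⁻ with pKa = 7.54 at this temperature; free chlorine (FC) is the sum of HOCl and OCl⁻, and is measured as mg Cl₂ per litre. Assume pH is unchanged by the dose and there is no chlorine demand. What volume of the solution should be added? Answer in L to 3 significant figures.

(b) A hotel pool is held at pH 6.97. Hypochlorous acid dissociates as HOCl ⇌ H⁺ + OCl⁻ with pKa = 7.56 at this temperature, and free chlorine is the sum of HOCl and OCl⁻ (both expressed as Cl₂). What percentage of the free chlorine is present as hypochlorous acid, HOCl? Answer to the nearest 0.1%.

(a) 40.8 L; (b) 79.6%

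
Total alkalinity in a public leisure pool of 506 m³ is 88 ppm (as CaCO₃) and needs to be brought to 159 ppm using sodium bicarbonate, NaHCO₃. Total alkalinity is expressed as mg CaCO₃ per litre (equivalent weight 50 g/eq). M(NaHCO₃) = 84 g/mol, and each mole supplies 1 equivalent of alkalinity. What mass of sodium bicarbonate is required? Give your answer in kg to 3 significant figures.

60.4 kg

Volume: 506 m³ = 506,000 L.
Alkalinity to add: (159 − 88) = 71 mg/L as CaCO₃ × 506,000 L = 35,930 g as CaCO₃.
Equivalents: 35,930 g ÷ 50 g/eq = 718.5 eq.
NaHCO₃ supplies 1 eq per mole → 718.5 mol.
Mass: 718.5 mol × 84 g/mol = 60,360 g.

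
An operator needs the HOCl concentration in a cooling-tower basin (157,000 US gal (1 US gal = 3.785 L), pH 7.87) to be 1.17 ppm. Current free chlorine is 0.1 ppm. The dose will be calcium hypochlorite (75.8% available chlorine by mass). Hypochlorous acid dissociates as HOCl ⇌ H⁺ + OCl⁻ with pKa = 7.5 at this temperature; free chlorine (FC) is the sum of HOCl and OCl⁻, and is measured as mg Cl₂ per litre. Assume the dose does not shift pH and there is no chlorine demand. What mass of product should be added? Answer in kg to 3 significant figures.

2.99 kg

Volume: 157,000 US gal × 3.785 L/gal = 594,245 L.
[OCl⁻]/[HOCl] = 10^(pH − pKa) = 10^(7.87 − 7.5) = 2.344; fraction as HOCl = 1/(1 + 2.344) = 0.299.
Free chlorine required for 1.17 ppm HOCl: 1.17 / 0.299 = 3.913 ppm.
FC to add: 3.913 − 0.1 = 3.813 mg/L as Cl₂.
Cl₂ equivalent: 3.813 mg/L × 594,245 L = 2266 g.
Product at 75.8% available Cl: 2266 / 0.758 = 2989 g.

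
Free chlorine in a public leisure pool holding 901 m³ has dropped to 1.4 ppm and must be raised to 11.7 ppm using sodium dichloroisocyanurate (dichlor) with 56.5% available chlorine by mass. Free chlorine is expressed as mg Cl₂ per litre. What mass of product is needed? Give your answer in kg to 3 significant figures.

16.4 kg

Volume: 901 m³ = 901,000 L.
Chlorine deficit: 11.7 − 1.4 = 10.3 ppm = 10.3 mg/L as Cl₂.
Cl₂ equivalent needed: 10.3 mg/L × 901,000 L = 9,280,000 mg = 9280 g.
Product at 56.5% available chlorine: 9280 / 0.565 = 16,430 g.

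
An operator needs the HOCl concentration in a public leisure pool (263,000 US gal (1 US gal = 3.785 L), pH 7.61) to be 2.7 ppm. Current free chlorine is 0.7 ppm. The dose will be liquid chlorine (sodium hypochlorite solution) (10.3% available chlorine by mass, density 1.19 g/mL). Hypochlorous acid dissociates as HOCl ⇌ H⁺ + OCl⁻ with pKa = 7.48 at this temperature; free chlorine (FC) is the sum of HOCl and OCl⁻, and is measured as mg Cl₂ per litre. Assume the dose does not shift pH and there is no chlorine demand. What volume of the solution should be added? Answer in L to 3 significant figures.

45.8 L

Volume: 263,000 US gal × 3.785 L/gal = 995,455 L.
[OCl⁻]/[HOCl] = 10^(pH − pKa) = 10^(7.61 − 7.48) = 1.349; fraction as HOCl = 1/(1 + 1.349) = 0.4257.
Free chlorine required for 2.7 ppm HOCl: 2.7 / 0.4257 = 6.342 ppm.
FC to add: 6.342 − 0.7 = 5.642 mg/L as Cl₂.
Cl₂ equivalent: 5.642 mg/L × 995,455 L = 5617 g.
Product at 10.3% available Cl: 5617 / 0.103 = 54,530 g.
Volume: 54,530 g ÷ 1.19 g/mL = 45,820 mL.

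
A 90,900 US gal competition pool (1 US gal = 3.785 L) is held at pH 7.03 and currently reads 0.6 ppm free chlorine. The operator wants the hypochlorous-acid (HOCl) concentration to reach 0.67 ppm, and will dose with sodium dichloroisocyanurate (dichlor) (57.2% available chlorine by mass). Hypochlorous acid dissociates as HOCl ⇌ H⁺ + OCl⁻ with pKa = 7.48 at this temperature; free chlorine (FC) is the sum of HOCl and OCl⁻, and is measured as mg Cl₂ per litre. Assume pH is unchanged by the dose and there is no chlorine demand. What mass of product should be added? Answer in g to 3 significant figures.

Volume: 90,900 US gal × 3.785 L/gal = 344,056 L.
[OCl⁻]/[HOCl] = 10^(pH − pKa) = 10^(7.03 − 7.48) = 0.3548; fraction as HOCl = 1/(1 + 0.3548) = 0.7381.
Free chlorine required for 0.67 ppm HOCl: 0.67 / 0.7381 = 0.9077 ppm.
FC to add: 0.9077 − 0.6 = 0.3077 mg/L as Cl₂.
Cl₂ equivalent: 0.3077 mg/L × 344,056 L = 105.9 g.
Product at 57.2% available Cl: 105.9 / 0.572 = 185.1 g.

185 g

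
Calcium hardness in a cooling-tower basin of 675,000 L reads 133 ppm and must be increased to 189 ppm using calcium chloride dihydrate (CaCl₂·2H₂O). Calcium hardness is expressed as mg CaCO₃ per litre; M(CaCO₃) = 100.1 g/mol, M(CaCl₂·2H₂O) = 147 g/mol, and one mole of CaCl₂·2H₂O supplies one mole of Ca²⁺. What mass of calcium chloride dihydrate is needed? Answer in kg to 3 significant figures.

55.5 kg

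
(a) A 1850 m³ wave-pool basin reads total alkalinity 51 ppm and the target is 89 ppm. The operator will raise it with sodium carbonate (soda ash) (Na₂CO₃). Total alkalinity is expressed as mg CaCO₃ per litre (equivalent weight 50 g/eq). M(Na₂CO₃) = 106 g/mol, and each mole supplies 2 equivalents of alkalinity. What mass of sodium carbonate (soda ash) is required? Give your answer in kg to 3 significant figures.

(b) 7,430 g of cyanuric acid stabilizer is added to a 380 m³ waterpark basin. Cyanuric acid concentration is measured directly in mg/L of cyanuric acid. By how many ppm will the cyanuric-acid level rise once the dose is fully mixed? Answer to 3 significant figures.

(a) Volume: 1850 m³ = 1,850,000 L.
(a) Alkalinity to add: (89 − 51) = 38 mg/L as CaCO₃ × 1,850,000 L = 70,300 g as CaCO₃.
(a) Equivalents: 70,300 g ÷ 50 g/eq = 1406 eq.
(a) Each mole of Na₂CO₃ supplies 2 eq, so 1406 / 2 = 703 mol.
(a) Mass: 703 mol × 106 g/mol = 74,520 g.

(b) Volume: 380 m³ = 380,000 L.
(b) Rise: 7,430 g / 380,000 L × 1000 = 19.55 mg/L.

(a) 74.5 kg; (b) 19.6 ppm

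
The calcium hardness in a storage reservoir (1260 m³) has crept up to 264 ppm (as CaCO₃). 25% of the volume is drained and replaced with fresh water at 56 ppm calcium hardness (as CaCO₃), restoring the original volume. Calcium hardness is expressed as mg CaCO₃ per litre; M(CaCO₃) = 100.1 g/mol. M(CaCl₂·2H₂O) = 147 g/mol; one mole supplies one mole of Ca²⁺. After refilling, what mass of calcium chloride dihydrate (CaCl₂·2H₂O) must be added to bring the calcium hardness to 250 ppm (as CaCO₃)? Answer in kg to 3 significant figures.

70.3 kg

Volume: 1260 m³ = 1,260,000 L.
After draining 25% and refilling: 264 × 0.75 + 56 × 0.25 = 212 ppm.
Deficit to target: 250 − 212 = 38 mg/L.
As CaCO₃: 38 mg/L × 1,260,000 L = 47,880 g; ÷ 100.1 = 478.3 mol Ca²⁺.
Mass: 478.3 × 147 = 70,310 g.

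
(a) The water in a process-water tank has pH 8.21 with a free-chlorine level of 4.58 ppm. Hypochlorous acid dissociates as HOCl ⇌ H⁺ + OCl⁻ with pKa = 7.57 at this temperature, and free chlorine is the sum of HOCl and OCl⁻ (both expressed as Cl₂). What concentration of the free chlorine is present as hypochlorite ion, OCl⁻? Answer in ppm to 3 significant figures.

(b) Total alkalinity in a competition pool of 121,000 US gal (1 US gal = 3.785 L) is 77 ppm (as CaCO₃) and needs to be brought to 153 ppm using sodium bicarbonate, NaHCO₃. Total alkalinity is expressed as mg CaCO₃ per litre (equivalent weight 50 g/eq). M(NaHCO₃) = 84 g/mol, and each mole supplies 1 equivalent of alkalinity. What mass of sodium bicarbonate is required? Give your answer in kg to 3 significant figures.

(a) 3.73 ppm; (b) 58.5 kg

(a) [OCl⁻]/[HOCl] = 10^(pH − pKa) = 10^(8.21 − 7.57) = 10^0.64 = 4.365.
(a) Fraction as HOCl = 1 / (1 + 4.365) = 0.1864.
(a) OCl⁻ = (1 − 0.1864) × 4.58 ppm = 3.726 ppm.

(b) Volume: 121,000 US gal × 3.785 L/gal = 457,985 L.
(b) Alkalinity to add: (153 − 77) = 76 mg/L as CaCO₃ × 457,985 L = 34,810 g as CaCO₃.
(b) Equivalents: 34,810 g ÷ 50 g/eq = 696.1 eq.
(b) NaHCO₃ supplies 1 eq per mole → 696.1 mol.
(b) Mass: 696.1 mol × 84 g/mol = 58,480 g.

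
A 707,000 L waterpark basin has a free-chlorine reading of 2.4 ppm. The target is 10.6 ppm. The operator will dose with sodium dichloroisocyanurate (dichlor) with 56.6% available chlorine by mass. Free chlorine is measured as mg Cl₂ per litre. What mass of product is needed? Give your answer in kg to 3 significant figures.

10.2 kg

Chlorine deficit: 10.6 − 2.4 = 8.2 ppm = 8.2 mg/L as Cl₂.
Cl₂ equivalent needed: 8.2 mg/L × 707,000 L = 5,797,000 mg = 5797 g.
Product at 56.6% available chlorine: 5797 / 0.566 = 10,240 g.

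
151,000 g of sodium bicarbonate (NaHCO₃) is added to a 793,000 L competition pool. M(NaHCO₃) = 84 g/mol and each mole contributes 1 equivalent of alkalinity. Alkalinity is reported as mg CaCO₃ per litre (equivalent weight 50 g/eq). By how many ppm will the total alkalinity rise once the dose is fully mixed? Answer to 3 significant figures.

Moles of NaHCO₃: 151,000 g ÷ 84 g/mol = 1798 mol → 1798 eq of alkalinity.
As CaCO₃: 1798 eq × 50 g/eq = 89,880 g.
Rise: 89,880 g / 793,000 L × 1000 = 113.3 mg/L.

113 ppm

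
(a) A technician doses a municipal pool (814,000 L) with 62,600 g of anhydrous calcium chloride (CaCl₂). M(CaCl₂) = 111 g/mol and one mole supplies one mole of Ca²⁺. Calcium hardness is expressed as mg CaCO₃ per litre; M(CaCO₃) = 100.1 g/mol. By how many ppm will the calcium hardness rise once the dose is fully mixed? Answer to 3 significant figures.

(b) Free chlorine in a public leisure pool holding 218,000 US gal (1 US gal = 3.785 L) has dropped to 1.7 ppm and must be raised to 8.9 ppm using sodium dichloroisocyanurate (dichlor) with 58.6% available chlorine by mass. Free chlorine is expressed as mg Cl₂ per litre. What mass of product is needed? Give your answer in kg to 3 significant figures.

(a) Moles of Ca²⁺: 62,600 g ÷ 111 g/mol = 564 mol.
(a) As CaCO₃: 564 mol × 100.1 g/mol = 56,450 g.
(a) Rise: 56,450 g / 814,000 L × 1000 = 69.35 mg/L.

(b) Volume: 218,000 US gal × 3.785 L/gal = 825,130 L.
(b) Chlorine deficit: 8.9 − 1.7 = 7.2 ppm = 7.2 mg/L as Cl₂.
(b) Cl₂ equivalent needed: 7.2 mg/L × 825,130 L = 5,941,000 mg = 5941 g.
(b) Product at 58.6% available chlorine: 5941 / 0.586 = 10,140 g.

(a) 69.4 ppm; (b) 10.1 kg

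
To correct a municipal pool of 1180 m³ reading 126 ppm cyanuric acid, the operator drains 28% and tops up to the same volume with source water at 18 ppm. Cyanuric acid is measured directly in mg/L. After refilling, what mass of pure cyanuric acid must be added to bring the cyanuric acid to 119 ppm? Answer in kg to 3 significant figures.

Volume: 1180 m³ = 1,180,000 L.
After draining 28% and refilling: 126 × 0.72 + 18 × 0.28 = 95.76 ppm.
Deficit to target: 119 − 95.76 = 23.24 mg/L.
Mass: 23.24 mg/L × 1,180,000 L = 27,420 g cyanuric acid.

27.4 kg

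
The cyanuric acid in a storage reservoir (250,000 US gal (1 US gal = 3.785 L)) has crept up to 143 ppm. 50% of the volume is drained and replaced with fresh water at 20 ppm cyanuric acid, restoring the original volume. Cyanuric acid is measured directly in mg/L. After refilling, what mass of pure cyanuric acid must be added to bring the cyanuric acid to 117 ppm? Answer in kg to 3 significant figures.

33.6 kg

Volume: 250,000 US gal × 3.785 L/gal = 946,250 L.
After draining 50% and refilling: 143 × 0.50 + 20 × 0.50 = 81.5 ppm.
Deficit to target: 117 − 81.5 = 35.5 mg/L.
Mass: 35.5 mg/L × 946,250 L = 33,590 g cyanuric acid.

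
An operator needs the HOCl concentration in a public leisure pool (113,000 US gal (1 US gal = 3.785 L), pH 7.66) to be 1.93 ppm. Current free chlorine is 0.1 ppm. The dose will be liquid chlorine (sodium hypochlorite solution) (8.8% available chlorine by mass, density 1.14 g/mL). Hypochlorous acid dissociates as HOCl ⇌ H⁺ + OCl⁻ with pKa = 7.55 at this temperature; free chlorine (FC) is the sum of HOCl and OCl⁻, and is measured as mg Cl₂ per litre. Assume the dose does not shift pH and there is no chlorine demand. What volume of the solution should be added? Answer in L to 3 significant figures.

Volume: 113,000 US gal × 3.785 L/gal = 427,705 L.
[OCl⁻]/[HOCl] = 10^(pH − pKa) = 10^(7.66 − 7.55) = 1.288; fraction as HOCl = 1/(1 + 1.288) = 0.437.
Free chlorine required for 1.93 ppm HOCl: 1.93 / 0.437 = 4.416 ppm.
FC to add: 4.416 − 0.1 = 4.316 mg/L as Cl₂.
Cl₂ equivalent: 4.316 mg/L × 427,705 L = 1846 g.
Product at 8.8% available Cl: 1846 / 0.088 = 20,980 g.
Volume: 20,980 g ÷ 1.14 g/mL = 18,400 mL.

18.4 L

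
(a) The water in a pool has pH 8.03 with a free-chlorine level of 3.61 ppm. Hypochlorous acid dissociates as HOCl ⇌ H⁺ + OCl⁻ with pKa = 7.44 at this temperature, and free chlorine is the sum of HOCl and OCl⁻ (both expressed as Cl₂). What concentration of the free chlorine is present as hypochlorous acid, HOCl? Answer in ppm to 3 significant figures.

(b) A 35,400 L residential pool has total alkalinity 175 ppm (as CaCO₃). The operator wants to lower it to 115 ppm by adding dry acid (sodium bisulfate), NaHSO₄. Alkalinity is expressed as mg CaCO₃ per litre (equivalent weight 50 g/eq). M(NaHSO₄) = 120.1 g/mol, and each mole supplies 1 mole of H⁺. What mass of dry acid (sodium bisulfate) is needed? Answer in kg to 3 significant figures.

(a) [OCl⁻]/[HOCl] = 10^(pH − pKa) = 10^(8.03 − 7.44) = 10^0.59 = 3.89.
(a) Fraction as HOCl = 1 / (1 + 3.89) = 0.2045.
(a) HOCl = 0.2045 × 3.61 ppm = 0.7382 ppm.

(b) Alkalinity to neutralize: (175 − 115) = 60 mg/L as CaCO₃ × 35,400 L = 2124 g as CaCO₃.
(b) Equivalents of H⁺ required: 2124 ÷ 50 g/eq = 42.48 eq = 42.48 mol NaHSO₄.
(b) Mass of NaHSO₄: 42.48 × 120.1 = 5102 g.

(a) 0.738 ppm; (b) 5.10 kg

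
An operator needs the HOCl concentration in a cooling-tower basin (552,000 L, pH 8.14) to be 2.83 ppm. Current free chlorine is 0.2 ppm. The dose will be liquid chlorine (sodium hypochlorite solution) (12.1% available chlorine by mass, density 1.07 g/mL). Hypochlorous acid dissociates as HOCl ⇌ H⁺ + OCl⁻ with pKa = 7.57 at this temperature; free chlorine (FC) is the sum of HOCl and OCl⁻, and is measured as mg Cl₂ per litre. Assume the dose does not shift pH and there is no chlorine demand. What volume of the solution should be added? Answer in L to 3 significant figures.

56.0 L

[OCl⁻]/[HOCl] = 10^(pH − pKa) = 10^(8.14 − 7.57) = 3.715; fraction as HOCl = 1/(1 + 3.715) = 0.2121.
Free chlorine required for 2.83 ppm HOCl: 2.83 / 0.2121 = 13.34 ppm.
FC to add: 13.34 − 0.2 = 13.14 mg/L as Cl₂.
Cl₂ equivalent: 13.14 mg/L × 552,000 L = 7256 g.
Product at 12.1% available Cl: 7256 / 0.121 = 59,960 g.
Volume: 59,960 g ÷ 1.07 g/mL = 56,040 mL.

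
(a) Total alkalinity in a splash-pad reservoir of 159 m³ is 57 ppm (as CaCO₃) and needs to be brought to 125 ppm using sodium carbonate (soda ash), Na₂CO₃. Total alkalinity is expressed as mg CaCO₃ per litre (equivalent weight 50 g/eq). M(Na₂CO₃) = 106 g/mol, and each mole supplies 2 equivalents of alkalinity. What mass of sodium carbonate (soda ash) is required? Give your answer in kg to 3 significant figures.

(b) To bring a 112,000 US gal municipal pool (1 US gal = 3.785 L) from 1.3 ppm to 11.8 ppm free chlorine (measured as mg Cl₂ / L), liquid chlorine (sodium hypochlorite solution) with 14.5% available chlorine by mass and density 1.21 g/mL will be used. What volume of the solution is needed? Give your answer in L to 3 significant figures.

(a) 11.5 kg; (b) 25.4 L

(a) Volume: 159 m³ = 159,000 L.
(a) Alkalinity to add: (125 − 57) = 68 mg/L as CaCO₃ × 159,000 L = 10,810 g as CaCO₃.
(a) Equivalents: 10,810 g ÷ 50 g/eq = 216.2 eq.
(a) Each mole of Na₂CO₃ supplies 2 eq, so 216.2 / 2 = 108.1 mol.
(a) Mass: 108.1 mol × 106 g/mol = 11,460 g.

(b) Volume: 112,000 US gal × 3.785 L/gal = 423,920 L.
(b) Chlorine deficit: 11.8 − 1.3 = 10.5 ppm = 10.5 mg/L as Cl₂.
(b) Cl₂ equivalent needed: 10.5 mg/L × 423,920 L = 4,451,000 mg = 4451 g.
(b) Product at 14.5% available chlorine: 4451 / 0.145 = 30,700 g.
(b) Volume at density 1.21 g/mL: 30,700 g ÷ 1.21 g/mL = 25,370 mL.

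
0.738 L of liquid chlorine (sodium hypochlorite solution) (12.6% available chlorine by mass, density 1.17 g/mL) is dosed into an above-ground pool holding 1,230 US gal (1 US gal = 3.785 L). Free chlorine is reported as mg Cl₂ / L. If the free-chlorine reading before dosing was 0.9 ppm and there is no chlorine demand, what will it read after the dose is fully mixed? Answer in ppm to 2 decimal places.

24.27 ppm

Volume: 1,230 US gal × 3.785 L/gal = 4,656 L.
Mass of solution: 0.738 L × 1000 mL/L × 1.17 g/mL = 863.5 g.
Available chlorine delivered: 863.5 g × 0.126 = 108.8 g as Cl₂.
Concentration rise: 108.8 g / 4,656 L = 23.37 mg/L = 23.37 ppm.
Final FC: 0.9 + 23.37 = 24.27 ppm.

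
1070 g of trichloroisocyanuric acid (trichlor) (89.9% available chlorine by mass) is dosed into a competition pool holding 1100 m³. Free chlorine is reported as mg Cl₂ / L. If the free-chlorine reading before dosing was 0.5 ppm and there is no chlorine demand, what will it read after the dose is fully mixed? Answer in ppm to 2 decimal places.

1.37 ppm

Volume: 1100 m³ = 1,100,000 L.
Available chlorine delivered: 1070 g × 0.899 = 961.9 g as Cl₂.
Concentration rise: 961.9 g / 1,100,000 L = 0.8745 mg/L = 0.87 ppm.
Final FC: 0.5 + 0.87 = 1.37 ppm.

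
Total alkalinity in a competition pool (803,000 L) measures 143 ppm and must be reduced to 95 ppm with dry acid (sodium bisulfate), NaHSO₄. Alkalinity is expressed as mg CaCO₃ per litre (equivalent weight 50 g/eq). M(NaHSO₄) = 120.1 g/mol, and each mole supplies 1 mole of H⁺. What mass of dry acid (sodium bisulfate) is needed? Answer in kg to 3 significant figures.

92.6 kg

Alkalinity to neutralize: (143 − 95) = 48 mg/L as CaCO₃ × 803,000 L = 38,540 g as CaCO₃.
Equivalents of H⁺ required: 38,540 ÷ 50 g/eq = 770.9 eq = 770.9 mol NaHSO₄.
Mass of NaHSO₄: 770.9 × 120.1 = 92,580 g.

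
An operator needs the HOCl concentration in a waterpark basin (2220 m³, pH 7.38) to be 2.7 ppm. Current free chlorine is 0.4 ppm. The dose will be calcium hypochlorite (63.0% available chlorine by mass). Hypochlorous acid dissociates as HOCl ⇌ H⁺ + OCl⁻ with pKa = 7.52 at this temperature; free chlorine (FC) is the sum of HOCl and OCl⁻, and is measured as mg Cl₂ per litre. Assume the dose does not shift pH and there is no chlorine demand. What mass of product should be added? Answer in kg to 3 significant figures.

15.0 kg

Volume: 2220 m³ = 2,220,000 L.
[OCl⁻]/[HOCl] = 10^(pH − pKa) = 10^(7.38 − 7.52) = 0.7244; fraction as HOCl = 1/(1 + 0.7244) = 0.5799.
Free chlorine required for 2.7 ppm HOCl: 2.7 / 0.5799 = 4.656 ppm.
FC to add: 4.656 − 0.4 = 4.256 mg/L as Cl₂.
Cl₂ equivalent: 4.256 mg/L × 2,220,000 L = 9448 g.
Product at 63.0% available Cl: 9448 / 0.63 = 15,000 g.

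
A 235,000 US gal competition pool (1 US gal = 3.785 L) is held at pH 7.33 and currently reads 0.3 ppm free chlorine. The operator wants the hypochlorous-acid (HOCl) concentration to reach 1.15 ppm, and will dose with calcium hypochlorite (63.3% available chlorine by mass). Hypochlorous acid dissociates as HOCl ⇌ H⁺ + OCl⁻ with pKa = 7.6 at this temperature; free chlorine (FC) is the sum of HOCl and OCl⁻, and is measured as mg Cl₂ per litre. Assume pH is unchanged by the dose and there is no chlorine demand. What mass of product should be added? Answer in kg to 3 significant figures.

Volume: 235,000 US gal × 3.785 L/gal = 889,475 L.
[OCl⁻]/[HOCl] = 10^(pH − pKa) = 10^(7.33 − 7.6) = 0.537; fraction as HOCl = 1/(1 + 0.537) = 0.6506.
Free chlorine required for 1.15 ppm HOCl: 1.15 / 0.6506 = 1.768 ppm.
FC to add: 1.768 − 0.3 = 1.468 mg/L as Cl₂.
Cl₂ equivalent: 1.468 mg/L × 889,475 L = 1305 g.
Product at 63.3% available Cl: 1305 / 0.633 = 2062 g.

2.06 kg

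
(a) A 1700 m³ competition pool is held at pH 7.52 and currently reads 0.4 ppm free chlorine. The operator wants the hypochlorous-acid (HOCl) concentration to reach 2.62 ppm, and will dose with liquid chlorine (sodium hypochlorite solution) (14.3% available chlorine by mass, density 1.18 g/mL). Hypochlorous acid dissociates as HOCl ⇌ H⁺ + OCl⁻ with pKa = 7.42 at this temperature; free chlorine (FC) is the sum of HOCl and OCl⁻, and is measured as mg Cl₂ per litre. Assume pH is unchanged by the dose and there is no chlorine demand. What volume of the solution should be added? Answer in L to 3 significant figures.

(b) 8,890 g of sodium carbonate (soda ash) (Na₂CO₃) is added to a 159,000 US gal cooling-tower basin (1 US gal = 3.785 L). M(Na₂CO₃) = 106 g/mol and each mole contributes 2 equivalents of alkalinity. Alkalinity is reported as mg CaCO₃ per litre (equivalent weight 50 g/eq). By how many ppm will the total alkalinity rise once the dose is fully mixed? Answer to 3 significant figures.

(a) 55.6 L; (b) 13.9 ppm

(a) Volume: 1700 m³ = 1,700,000 L.
(a) [OCl⁻]/[HOCl] = 10^(pH − pKa) = 10^(7.52 − 7.42) = 1.259; fraction as HOCl = 1/(1 + 1.259) = 0.4427.
(a) Free chlorine required for 2.62 ppm HOCl: 2.62 / 0.4427 = 5.918 ppm.
(a) FC to add: 5.918 − 0.4 = 5.518 mg/L as Cl₂.
(a) Cl₂ equivalent: 5.518 mg/L × 1,700,000 L = 9381 g.
(a) Product at 14.3% available Cl: 9381 / 0.143 = 65,600 g.
(a) Volume: 65,600 g ÷ 1.18 g/mL = 55,600 mL.

(b) Volume: 159,000 US gal × 3.785 L/gal = 601,815 L.
(b) Moles of Na₂CO₃: 8,890 g ÷ 106 g/mol = 83.87 mol → 167.7 eq of alkalinity.
(b) As CaCO₃: 167.7 eq × 50 g/eq = 8387 g.
(b) Rise: 8387 g / 601,815 L × 1000 = 13.94 mg/L.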